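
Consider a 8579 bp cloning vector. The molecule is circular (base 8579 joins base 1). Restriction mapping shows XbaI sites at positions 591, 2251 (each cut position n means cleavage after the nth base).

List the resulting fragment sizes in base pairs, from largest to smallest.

Circular molecule, 2 cuts → 2 fragments:
  2251 − 591 = 1660 bp
  wrap: 8579 − 2251 + 591 = 6919 bp
Sorted largest to smallest: 6919, 1660 bp.

6919, 1660 bp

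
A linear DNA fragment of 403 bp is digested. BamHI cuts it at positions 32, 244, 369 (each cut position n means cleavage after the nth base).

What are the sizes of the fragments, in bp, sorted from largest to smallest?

212, 125, 34, 32 bp

Linear molecule, 3 cuts → 4 fragments:
  32 − 0 = 32 bp
  244 − 32 = 212 bp
  369 − 244 = 125 bp
  403 − 369 = 34 bp
Sorted largest to smallest: 212, 125, 34, 32 bp.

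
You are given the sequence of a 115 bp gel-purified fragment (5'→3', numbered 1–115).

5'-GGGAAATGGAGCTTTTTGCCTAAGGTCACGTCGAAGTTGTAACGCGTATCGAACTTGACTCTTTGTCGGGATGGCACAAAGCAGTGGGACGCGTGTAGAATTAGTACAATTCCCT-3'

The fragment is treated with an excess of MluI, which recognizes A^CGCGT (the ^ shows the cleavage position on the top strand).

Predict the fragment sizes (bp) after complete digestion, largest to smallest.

MluI sites (ACGCGT) start at positions 42, 89.
MluI cuts after the first base of each site, so after positions 42, 89.
Linear molecule, 2 cuts → 3 fragments:
  1–42 → 42 bp
  43–89 → 47 bp
  90–115 → 26 bp
Sorted largest to smallest: 47, 42, 26 bp.

47, 42, 26 bp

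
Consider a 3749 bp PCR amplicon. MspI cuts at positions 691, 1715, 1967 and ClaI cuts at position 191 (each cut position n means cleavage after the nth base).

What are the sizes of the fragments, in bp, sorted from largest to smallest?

1782, 1024, 500, 252, 191 bp

Combined cut positions (sorted): 191, 691, 1715, 1967.
Linear molecule, 4 cuts → 5 fragments:
  191 − 0 = 191 bp
  691 − 191 = 500 bp
  1715 − 691 = 1024 bp
  1967 − 1715 = 252 bp
  3749 − 1967 = 1782 bp
Sorted largest to smallest: 1782, 1024, 500, 252, 191 bp.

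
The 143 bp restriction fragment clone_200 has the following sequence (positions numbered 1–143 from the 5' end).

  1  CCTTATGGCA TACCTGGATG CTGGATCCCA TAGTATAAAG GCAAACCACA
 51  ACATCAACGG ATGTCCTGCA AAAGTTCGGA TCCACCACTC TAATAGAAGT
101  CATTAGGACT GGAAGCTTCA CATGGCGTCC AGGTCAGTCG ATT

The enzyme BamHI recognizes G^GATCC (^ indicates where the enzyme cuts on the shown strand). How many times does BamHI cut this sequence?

GGATCC occurs starting at positions 23, 78.
BamHI cuts at 2 sites.

2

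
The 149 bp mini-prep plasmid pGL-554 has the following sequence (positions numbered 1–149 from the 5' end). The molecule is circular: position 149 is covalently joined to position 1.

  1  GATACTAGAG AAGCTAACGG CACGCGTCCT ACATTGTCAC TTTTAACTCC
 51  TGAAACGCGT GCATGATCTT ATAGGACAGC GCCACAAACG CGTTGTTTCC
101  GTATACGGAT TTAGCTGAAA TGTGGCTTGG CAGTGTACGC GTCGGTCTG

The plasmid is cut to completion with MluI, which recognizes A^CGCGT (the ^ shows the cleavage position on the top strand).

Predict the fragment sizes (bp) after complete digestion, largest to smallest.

49, 34, 33, 33 bp

MluI sites (ACGCGT) start at positions 22, 55, 88, 137.
MluI cuts after the first base of each site, so after positions 22, 55, 88, 137.
Circular molecule, 4 cuts → 4 fragments:
  23–55 → 33 bp
  56–88 → 33 bp
  89–137 → 49 bp
  138–149 then 1–22 → 12 + 22 = 34 bp
Sorted largest to smallest: 49, 34, 33, 33 bp.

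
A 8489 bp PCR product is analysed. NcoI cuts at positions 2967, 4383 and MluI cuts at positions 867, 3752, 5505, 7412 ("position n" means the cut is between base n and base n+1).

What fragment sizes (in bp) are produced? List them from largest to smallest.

2100, 1907, 1122, 1077, 867, 785, 631 bp

Combined cut positions (sorted): 867, 2967, 3752, 4383, 5505, 7412.
Linear molecule, 6 cuts → 7 fragments:
  867 − 0 = 867 bp
  2967 − 867 = 2100 bp
  3752 − 2967 = 785 bp
  4383 − 3752 = 631 bp
  5505 − 4383 = 1122 bp
  7412 − 5505 = 1907 bp
  8489 − 7412 = 1077 bp
Sorted largest to smallest: 2100, 1907, 1122, 1077, 867, 785, 631 bp.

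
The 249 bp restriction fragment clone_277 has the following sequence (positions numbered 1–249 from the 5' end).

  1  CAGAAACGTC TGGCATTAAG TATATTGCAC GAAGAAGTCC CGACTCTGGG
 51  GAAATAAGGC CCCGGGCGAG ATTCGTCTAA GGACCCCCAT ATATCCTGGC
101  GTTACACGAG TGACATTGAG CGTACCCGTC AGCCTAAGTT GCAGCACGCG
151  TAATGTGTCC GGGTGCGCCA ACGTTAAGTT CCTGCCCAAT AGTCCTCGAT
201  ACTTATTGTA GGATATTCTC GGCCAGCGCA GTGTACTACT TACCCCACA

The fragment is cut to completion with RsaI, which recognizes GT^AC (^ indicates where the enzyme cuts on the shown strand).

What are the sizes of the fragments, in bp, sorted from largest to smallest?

RsaI sites (GTAC) start at positions 122, 233.
RsaI cuts after base 2 of each site, so after positions 123, 234.
Linear molecule, 2 cuts → 3 fragments:
  1–123 → 123 bp
  124–234 → 111 bp
  235–249 → 15 bp
Sorted largest to smallest: 123, 111, 15 bp.

123, 111, 15 bp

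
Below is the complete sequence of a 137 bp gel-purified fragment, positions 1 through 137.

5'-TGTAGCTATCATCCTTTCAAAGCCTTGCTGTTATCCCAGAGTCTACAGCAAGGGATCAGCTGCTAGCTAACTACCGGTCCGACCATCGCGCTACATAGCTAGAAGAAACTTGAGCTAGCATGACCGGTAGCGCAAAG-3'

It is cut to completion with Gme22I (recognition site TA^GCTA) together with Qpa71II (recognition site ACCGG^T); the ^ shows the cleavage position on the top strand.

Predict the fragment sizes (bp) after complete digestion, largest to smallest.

61, 30, 20, 12, 10, 4 bp

Gme22I sites (TAGCTA) start at positions 3, 64, 96.
Gme22I cuts after base 2 of each site, so after positions 4, 65, 97.
Qpa71II sites (ACCGGT) start at positions 73, 123.
Qpa71II cuts after base 5 of each site (before the last base), so after positions 77, 127.
Combined cut positions: 4, 65, 77, 97, 127.
Linear molecule, 5 cuts → 6 fragments:
  1–4 → 4 bp
  5–65 → 61 bp
  66–77 → 12 bp
  78–97 → 20 bp
  98–127 → 30 bp
  128–137 → 10 bp
Sorted largest to smallest: 61, 30, 20, 12, 10, 4 bp.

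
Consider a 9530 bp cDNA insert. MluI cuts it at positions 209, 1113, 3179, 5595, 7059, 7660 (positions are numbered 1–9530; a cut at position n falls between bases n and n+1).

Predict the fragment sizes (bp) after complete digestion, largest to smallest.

Linear molecule, 6 cuts → 7 fragments:
  209 − 0 = 209 bp
  1113 − 209 = 904 bp
  3179 − 1113 = 2066 bp
  5595 − 3179 = 2416 bp
  7059 − 5595 = 1464 bp
  7660 − 7059 = 601 bp
  9530 − 7660 = 1870 bp
Sorted largest to smallest: 2416, 2066, 1870, 1464, 904, 601, 209 bp.

2416, 2066, 1870, 1464, 904, 601, 209 bp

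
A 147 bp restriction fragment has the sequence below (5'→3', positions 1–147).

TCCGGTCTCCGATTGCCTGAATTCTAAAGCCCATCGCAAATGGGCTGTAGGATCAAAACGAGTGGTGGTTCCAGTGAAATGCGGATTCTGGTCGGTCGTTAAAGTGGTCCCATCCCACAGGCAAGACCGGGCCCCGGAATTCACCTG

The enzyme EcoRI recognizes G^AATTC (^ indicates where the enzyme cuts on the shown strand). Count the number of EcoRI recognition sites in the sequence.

2

GAATTC occurs starting at positions 19, 137.
EcoRI cuts at 2 sites.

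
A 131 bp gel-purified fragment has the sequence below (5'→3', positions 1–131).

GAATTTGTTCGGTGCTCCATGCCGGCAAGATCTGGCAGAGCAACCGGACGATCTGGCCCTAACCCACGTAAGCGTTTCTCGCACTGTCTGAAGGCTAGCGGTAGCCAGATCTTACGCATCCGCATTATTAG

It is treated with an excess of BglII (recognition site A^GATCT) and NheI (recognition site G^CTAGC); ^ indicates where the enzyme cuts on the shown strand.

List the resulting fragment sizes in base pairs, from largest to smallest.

66, 28, 24, 13 bp

BglII sites (AGATCT) start at positions 28, 107.
BglII cuts after the first base of each site, so after positions 28, 107.
The NheI site (GCTAGC) starts at position 94.
NheI cuts after the first base of each site, so after position 94.
Combined cut positions: 28, 94, 107.
Linear molecule, 3 cuts → 4 fragments:
  1–28 → 28 bp
  29–94 → 66 bp
  95–107 → 13 bp
  108–131 → 24 bp
Sorted largest to smallest: 66, 28, 24, 13 bp.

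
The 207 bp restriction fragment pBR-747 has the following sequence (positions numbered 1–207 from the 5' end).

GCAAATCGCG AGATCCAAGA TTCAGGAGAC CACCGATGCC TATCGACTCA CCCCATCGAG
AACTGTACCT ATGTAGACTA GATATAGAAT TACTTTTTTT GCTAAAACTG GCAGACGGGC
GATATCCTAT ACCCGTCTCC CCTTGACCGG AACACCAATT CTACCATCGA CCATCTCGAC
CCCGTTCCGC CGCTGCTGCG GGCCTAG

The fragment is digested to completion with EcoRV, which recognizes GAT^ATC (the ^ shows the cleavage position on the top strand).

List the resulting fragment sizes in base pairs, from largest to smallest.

The EcoRV site (GATATC) starts at position 121.
EcoRV cuts after base 3 of each site, so after position 123.
Linear molecule, 1 cut → 2 fragments:
  1–123 → 123 bp
  124–207 → 84 bp
Sorted largest to smallest: 123, 84 bp.

123, 84 bp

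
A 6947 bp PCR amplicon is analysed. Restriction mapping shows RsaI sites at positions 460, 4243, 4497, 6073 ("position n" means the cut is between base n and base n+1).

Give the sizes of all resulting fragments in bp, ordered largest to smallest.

Linear molecule, 4 cuts → 5 fragments:
  460 − 0 = 460 bp
  4243 − 460 = 3783 bp
  4497 − 4243 = 254 bp
  6073 − 4497 = 1576 bp
  6947 − 6073 = 874 bp
Sorted largest to smallest: 3783, 1576, 874, 460, 254 bp.

3783, 1576, 874, 460, 254 bp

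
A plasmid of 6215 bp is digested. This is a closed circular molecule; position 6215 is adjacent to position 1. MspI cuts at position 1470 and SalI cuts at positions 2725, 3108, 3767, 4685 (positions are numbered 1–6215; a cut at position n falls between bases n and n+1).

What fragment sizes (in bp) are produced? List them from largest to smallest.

Combined cut positions (sorted): 1470, 2725, 3108, 3767, 4685.
Circular molecule, 5 cuts → 5 fragments:
  2725 − 1470 = 1255 bp
  3108 − 2725 = 383 bp
  3767 − 3108 = 659 bp
  4685 − 3767 = 918 bp
  wrap: 6215 − 4685 + 1470 = 3000 bp
Sorted largest to smallest: 3000, 1255, 918, 659, 383 bp.

3000, 1255, 918, 659, 383 bp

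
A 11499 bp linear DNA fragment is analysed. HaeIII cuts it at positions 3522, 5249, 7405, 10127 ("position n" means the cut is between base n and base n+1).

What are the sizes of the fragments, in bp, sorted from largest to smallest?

3522, 2722, 2156, 1727, 1372 bp

Linear molecule, 4 cuts → 5 fragments:
  3522 − 0 = 3522 bp
  5249 − 3522 = 1727 bp
  7405 − 5249 = 2156 bp
  10127 − 7405 = 2722 bp
  11499 − 10127 = 1372 bp
Sorted largest to smallest: 3522, 2722, 2156, 1727, 1372 bp.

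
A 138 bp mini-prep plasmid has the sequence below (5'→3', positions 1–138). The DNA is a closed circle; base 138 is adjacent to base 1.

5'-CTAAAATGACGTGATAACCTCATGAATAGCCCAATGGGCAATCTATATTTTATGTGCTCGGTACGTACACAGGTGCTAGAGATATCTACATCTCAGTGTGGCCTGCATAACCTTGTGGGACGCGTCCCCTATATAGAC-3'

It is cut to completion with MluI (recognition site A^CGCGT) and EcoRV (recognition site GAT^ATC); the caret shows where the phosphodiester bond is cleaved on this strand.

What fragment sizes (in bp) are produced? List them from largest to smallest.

101, 37 bp

The MluI site (ACGCGT) starts at position 120.
MluI cuts after the first base of each site, so after position 120.
The EcoRV site (GATATC) starts at position 81.
EcoRV cuts after base 3 of each site, so after position 83.
Combined cut positions: 83, 120.
Circular molecule, 2 cuts → 2 fragments:
  84–120 → 37 bp
  121–138 then 1–83 → 18 + 83 = 101 bp
Sorted largest to smallest: 101, 37 bp.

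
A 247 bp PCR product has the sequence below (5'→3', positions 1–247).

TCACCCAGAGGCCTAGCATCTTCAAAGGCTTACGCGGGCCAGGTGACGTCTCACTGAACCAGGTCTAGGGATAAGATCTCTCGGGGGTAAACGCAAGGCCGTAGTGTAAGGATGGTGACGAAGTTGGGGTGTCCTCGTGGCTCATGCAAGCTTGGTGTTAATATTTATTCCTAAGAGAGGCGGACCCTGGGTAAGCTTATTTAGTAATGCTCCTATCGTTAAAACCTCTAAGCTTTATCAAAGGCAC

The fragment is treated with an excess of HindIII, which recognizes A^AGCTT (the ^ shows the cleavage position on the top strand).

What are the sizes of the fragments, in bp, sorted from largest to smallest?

148, 45, 37, 17 bp

HindIII sites (AAGCTT) start at positions 148, 193, 230.
HindIII cuts after the first base of each site, so after positions 148, 193, 230.
Linear molecule, 3 cuts → 4 fragments:
  1–148 → 148 bp
  149–193 → 45 bp
  194–230 → 37 bp
  231–247 → 17 bp
Sorted largest to smallest: 148, 45, 37, 17 bp.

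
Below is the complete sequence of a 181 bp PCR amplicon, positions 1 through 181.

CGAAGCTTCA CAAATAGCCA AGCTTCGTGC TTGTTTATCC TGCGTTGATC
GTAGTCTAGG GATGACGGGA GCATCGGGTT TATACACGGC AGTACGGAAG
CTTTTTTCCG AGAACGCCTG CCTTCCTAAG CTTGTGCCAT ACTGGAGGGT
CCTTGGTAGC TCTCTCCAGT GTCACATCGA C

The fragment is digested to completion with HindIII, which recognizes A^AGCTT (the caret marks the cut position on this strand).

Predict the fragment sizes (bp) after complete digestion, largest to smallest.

78, 53, 30, 17, 3 bp

HindIII sites (AAGCTT) start at positions 3, 20, 98, 128.
HindIII cuts after the first base of each site, so after positions 3, 20, 98, 128.
Linear molecule, 4 cuts → 5 fragments:
  1–3 → 3 bp
  4–20 → 17 bp
  21–98 → 78 bp
  99–128 → 30 bp
  129–181 → 53 bp
Sorted largest to smallest: 78, 53, 30, 17, 3 bp.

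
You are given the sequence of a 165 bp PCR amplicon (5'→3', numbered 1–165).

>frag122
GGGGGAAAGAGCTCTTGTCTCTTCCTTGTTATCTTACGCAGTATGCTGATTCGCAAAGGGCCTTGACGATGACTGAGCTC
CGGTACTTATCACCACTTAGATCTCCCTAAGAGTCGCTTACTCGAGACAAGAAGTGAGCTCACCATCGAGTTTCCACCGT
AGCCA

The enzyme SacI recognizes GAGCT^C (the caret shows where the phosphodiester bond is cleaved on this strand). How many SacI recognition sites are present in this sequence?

GAGCTC occurs starting at positions 9, 75, 136.
SacI cuts at 3 sites.

3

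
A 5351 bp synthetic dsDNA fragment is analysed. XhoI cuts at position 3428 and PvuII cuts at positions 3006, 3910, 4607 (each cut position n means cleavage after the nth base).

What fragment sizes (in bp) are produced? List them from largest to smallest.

Combined cut positions (sorted): 3006, 3428, 3910, 4607.
Linear molecule, 4 cuts → 5 fragments:
  3006 − 0 = 3006 bp
  3428 − 3006 = 422 bp
  3910 − 3428 = 482 bp
  4607 − 3910 = 697 bp
  5351 − 4607 = 744 bp
Sorted largest to smallest: 3006, 744, 697, 482, 422 bp.

3006, 744, 697, 482, 422 bp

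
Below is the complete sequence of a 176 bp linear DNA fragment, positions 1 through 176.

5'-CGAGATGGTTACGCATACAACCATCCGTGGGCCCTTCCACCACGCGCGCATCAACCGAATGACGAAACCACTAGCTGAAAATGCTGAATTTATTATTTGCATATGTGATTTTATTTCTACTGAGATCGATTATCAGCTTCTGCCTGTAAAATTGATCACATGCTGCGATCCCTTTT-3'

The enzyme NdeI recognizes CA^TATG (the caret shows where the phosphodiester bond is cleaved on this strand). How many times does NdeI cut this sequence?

1

CATATG occurs starting at position 100.
NdeI cuts at 1 site.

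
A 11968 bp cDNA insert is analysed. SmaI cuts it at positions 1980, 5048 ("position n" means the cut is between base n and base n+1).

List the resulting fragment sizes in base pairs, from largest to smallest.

6920, 3068, 1980 bp

Linear molecule, 2 cuts → 3 fragments:
  1980 − 0 = 1980 bp
  5048 − 1980 = 3068 bp
  11968 − 5048 = 6920 bp
Sorted largest to smallest: 6920, 3068, 1980 bp.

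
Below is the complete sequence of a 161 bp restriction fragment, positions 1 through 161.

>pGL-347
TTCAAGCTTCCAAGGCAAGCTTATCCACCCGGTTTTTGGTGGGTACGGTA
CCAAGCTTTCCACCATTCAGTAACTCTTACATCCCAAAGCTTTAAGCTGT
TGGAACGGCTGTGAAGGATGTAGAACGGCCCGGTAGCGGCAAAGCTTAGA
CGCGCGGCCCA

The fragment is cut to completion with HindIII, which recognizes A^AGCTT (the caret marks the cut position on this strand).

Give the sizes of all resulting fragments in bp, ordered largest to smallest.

HindIII sites (AAGCTT) start at positions 4, 17, 53, 87, 142.
HindIII cuts after the first base of each site, so after positions 4, 17, 53, 87, 142.
Linear molecule, 5 cuts → 6 fragments:
  1–4 → 4 bp
  5–17 → 13 bp
  18–53 → 36 bp
  54–87 → 34 bp
  88–142 → 55 bp
  143–161 → 19 bp
Sorted largest to smallest: 55, 36, 34, 19, 13, 4 bp.

55, 36, 34, 19, 13, 4 bp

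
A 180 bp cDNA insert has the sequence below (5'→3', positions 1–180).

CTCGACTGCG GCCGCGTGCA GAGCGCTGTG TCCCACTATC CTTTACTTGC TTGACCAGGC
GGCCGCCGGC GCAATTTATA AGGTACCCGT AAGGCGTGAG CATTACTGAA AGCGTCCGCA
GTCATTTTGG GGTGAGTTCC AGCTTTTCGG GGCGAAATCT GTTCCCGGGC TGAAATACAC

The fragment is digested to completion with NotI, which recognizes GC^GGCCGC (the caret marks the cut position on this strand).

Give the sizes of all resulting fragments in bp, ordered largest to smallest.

NotI sites (GCGGCCGC) start at positions 8, 59.
NotI cuts after base 2 of each site, so after positions 9, 60.
Linear molecule, 2 cuts → 3 fragments:
  1–9 → 9 bp
  10–60 → 51 bp
  61–180 → 120 bp
Sorted largest to smallest: 120, 51, 9 bp.

120, 51, 9 bp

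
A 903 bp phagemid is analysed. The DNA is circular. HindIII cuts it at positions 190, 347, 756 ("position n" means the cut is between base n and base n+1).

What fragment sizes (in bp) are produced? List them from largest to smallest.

Circular molecule, 3 cuts → 3 fragments:
  347 − 190 = 157 bp
  756 − 347 = 409 bp
  wrap: 903 − 756 + 190 = 337 bp
Sorted largest to smallest: 409, 337, 157 bp.

409, 337, 157 bp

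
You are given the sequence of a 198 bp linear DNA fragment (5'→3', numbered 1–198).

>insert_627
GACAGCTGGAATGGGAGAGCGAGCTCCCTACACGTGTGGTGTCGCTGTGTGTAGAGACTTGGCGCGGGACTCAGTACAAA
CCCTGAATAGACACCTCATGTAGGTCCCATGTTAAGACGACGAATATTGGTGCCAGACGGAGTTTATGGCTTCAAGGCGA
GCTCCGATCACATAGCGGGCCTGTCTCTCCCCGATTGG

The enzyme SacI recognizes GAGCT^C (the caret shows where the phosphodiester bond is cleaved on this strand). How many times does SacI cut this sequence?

2

GAGCTC occurs starting at positions 21, 159.
SacI cuts at 2 sites.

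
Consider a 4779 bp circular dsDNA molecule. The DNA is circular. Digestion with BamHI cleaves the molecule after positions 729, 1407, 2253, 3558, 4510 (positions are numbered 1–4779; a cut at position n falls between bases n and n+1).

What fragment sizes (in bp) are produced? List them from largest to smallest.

1305, 998, 952, 846, 678 bp

Circular molecule, 5 cuts → 5 fragments:
  1407 − 729 = 678 bp
  2253 − 1407 = 846 bp
  3558 − 2253 = 1305 bp
  4510 − 3558 = 952 bp
  wrap: 4779 − 4510 + 729 = 998 bp
Sorted largest to smallest: 1305, 998, 952, 846, 678 bp.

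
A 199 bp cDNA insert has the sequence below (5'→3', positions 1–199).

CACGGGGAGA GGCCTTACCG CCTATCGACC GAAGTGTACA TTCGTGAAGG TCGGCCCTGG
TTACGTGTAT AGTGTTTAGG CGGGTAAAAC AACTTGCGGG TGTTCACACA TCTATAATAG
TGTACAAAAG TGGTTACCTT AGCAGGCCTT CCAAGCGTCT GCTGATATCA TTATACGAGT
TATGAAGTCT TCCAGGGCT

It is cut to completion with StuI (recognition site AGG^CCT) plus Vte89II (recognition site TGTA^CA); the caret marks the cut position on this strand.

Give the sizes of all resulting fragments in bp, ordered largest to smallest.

StuI sites (AGGCCT) start at positions 10, 144.
StuI cuts after base 3 of each site, so after positions 12, 146.
Vte89II sites (TGTACA) start at positions 35, 121.
Vte89II cuts after base 4 of each site, so after positions 38, 124.
Combined cut positions: 12, 38, 124, 146.
Linear molecule, 4 cuts → 5 fragments:
  1–12 → 12 bp
  13–38 → 26 bp
  39–124 → 86 bp
  125–146 → 22 bp
  147–199 → 53 bp
Sorted largest to smallest: 86, 53, 26, 22, 12 bp.

86, 53, 26, 22, 12 bp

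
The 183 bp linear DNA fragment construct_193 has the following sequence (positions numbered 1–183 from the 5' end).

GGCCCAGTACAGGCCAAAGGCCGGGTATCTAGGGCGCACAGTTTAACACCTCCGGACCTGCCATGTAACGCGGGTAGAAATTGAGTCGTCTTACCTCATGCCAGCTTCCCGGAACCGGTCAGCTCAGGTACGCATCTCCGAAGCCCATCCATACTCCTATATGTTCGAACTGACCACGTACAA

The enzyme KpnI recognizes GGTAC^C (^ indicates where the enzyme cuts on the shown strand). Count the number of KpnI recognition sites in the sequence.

No occurrence of GGTACC is present in the sequence.
KpnI does not cut: 0 sites.

0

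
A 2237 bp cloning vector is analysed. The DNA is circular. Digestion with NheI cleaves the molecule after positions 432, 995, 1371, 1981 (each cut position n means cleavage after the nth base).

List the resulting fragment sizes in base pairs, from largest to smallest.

688, 610, 563, 376 bp

Circular molecule, 4 cuts → 4 fragments:
  995 − 432 = 563 bp
  1371 − 995 = 376 bp
  1981 − 1371 = 610 bp
  wrap: 2237 − 1981 + 432 = 688 bp
Sorted largest to smallest: 688, 610, 563, 376 bp.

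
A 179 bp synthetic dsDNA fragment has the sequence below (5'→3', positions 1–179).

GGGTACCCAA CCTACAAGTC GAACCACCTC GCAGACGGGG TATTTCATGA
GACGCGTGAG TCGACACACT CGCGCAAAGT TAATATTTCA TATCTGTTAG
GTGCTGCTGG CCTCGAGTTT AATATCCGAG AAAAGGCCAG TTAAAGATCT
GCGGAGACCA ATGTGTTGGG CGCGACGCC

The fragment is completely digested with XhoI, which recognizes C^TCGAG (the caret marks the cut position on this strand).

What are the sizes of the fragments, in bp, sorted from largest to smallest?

The XhoI site (CTCGAG) starts at position 112.
XhoI cuts after the first base of each site, so after position 112.
Linear molecule, 1 cut → 2 fragments:
  1–112 → 112 bp
  113–179 → 67 bp
Sorted largest to smallest: 112, 67 bp.

112, 67 bp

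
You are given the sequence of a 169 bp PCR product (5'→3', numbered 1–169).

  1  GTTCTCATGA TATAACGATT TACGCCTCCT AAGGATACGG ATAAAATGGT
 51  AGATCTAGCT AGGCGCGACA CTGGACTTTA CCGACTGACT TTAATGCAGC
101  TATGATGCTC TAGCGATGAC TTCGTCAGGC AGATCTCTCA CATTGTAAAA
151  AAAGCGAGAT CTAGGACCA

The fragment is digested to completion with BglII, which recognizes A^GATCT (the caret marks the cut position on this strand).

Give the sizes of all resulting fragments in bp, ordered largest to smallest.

80, 51, 26, 12 bp

BglII sites (AGATCT) start at positions 51, 131, 157.
BglII cuts after the first base of each site, so after positions 51, 131, 157.
Linear molecule, 3 cuts → 4 fragments:
  1–51 → 51 bp
  52–131 → 80 bp
  132–157 → 26 bp
  158–169 → 12 bp
Sorted largest to smallest: 80, 51, 26, 12 bp.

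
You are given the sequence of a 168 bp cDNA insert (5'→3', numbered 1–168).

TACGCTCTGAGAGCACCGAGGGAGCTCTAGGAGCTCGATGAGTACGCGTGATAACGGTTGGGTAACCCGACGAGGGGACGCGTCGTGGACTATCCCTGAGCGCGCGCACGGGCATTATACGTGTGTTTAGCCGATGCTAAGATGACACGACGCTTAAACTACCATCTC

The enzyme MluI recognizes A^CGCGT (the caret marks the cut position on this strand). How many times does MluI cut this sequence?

ACGCGT occurs starting at positions 44, 78.
MluI cuts at 2 sites.

2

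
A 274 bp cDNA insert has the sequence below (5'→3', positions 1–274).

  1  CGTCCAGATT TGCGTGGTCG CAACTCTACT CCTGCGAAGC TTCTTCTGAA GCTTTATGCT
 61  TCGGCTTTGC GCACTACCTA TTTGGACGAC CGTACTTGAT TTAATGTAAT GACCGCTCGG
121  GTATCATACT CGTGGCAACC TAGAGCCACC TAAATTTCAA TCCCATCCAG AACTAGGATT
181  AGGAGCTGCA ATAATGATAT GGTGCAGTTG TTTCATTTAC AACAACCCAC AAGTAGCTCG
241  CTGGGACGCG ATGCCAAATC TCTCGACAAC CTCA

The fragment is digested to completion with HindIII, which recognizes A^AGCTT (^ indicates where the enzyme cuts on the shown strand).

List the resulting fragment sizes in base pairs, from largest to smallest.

HindIII sites (AAGCTT) start at positions 37, 49.
HindIII cuts after the first base of each site, so after positions 37, 49.
Linear molecule, 2 cuts → 3 fragments:
  1–37 → 37 bp
  38–49 → 12 bp
  50–274 → 225 bp
Sorted largest to smallest: 225, 37, 12 bp.

225, 37, 12 bp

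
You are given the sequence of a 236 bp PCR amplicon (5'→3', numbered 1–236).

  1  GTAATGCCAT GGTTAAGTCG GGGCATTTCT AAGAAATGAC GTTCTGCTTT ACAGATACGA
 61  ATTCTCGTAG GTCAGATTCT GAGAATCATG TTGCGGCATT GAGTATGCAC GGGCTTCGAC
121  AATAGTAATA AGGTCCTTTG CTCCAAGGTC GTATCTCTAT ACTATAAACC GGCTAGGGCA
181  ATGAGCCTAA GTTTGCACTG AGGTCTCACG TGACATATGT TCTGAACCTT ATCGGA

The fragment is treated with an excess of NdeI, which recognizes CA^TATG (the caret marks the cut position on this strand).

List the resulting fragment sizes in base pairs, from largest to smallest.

The NdeI site (CATATG) starts at position 214.
NdeI cuts after base 2 of each site, so after position 215.
Linear molecule, 1 cut → 2 fragments:
  1–215 → 215 bp
  216–236 → 21 bp
Sorted largest to smallest: 215, 21 bp.

215, 21 bp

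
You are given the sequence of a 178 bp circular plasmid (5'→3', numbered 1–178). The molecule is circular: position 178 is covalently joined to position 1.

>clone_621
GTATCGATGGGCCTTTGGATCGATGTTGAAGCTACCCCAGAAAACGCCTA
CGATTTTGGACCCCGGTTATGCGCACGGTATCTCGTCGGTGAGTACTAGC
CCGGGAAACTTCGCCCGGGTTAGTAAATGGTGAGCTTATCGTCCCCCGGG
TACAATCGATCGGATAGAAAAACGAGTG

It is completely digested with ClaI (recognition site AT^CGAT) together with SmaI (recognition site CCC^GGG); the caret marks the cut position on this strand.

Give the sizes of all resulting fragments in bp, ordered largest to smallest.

82, 31, 26, 16, 14, 9 bp

ClaI sites (ATCGAT) start at positions 3, 19, 155.
ClaI cuts after base 2 of each site, so after positions 4, 20, 156.
SmaI sites (CCCGGG) start at positions 100, 114, 145.
SmaI cuts after base 3 of each site, so after positions 102, 116, 147.
Combined cut positions: 4, 20, 102, 116, 147, 156.
Circular molecule, 6 cuts → 6 fragments:
  5–20 → 16 bp
  21–102 → 82 bp
  103–116 → 14 bp
  117–147 → 31 bp
  148–156 → 9 bp
  157–178 then 1–4 → 22 + 4 = 26 bp
Sorted largest to smallest: 82, 31, 26, 16, 14, 9 bp.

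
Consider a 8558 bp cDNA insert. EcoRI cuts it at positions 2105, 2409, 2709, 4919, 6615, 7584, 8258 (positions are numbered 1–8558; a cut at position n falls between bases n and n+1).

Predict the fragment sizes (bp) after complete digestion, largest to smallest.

Linear molecule, 7 cuts → 8 fragments:
  2105 − 0 = 2105 bp
  2409 − 2105 = 304 bp
  2709 − 2409 = 300 bp
  4919 − 2709 = 2210 bp
  6615 − 4919 = 1696 bp
  7584 − 6615 = 969 bp
  8258 − 7584 = 674 bp
  8558 − 8258 = 300 bp
Sorted largest to smallest: 2210, 2105, 1696, 969, 674, 304, 300, 300 bp.

2210, 2105, 1696, 969, 674, 304, 300, 300 bp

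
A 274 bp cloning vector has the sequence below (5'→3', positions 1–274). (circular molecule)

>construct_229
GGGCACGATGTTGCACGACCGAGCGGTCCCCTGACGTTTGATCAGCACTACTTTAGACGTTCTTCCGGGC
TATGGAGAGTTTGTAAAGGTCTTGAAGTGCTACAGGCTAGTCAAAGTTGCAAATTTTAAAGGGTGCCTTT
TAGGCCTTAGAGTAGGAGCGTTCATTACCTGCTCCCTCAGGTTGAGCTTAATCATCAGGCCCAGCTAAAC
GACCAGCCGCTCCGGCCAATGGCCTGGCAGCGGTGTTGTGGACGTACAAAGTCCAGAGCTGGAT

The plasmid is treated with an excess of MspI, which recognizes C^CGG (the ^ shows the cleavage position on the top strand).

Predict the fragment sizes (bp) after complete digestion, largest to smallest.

MspI sites (CCGG) start at positions 65, 222.
MspI cuts after the first base of each site, so after positions 65, 222.
Circular molecule, 2 cuts → 2 fragments:
  66–222 → 157 bp
  223–274 then 1–65 → 52 + 65 = 117 bp
Sorted largest to smallest: 157, 117 bp.

157, 117 bp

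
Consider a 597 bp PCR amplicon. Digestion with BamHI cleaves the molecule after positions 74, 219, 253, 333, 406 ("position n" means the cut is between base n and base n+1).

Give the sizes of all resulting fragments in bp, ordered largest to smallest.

Linear molecule, 5 cuts → 6 fragments:
  74 − 0 = 74 bp
  219 − 74 = 145 bp
  253 − 219 = 34 bp
  333 − 253 = 80 bp
  406 − 333 = 73 bp
  597 − 406 = 191 bp
Sorted largest to smallest: 191, 145, 80, 74, 73, 34 bp.

191, 145, 80, 74, 73, 34 bp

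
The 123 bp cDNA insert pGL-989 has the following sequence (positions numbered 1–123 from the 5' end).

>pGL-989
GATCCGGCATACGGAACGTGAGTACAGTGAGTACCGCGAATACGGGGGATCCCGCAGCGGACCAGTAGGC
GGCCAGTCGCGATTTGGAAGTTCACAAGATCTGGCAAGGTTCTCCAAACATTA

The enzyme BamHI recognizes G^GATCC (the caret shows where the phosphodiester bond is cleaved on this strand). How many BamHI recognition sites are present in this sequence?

1

GGATCC occurs starting at position 47.
BamHI cuts at 1 site.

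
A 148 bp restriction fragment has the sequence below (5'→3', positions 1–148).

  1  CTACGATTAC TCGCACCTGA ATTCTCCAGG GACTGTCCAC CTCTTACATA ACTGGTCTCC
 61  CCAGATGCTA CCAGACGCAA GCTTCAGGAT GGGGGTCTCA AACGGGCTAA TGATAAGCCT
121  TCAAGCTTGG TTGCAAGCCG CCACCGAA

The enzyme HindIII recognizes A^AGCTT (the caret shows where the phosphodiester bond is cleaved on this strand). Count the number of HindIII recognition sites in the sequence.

2

AAGCTT occurs starting at positions 79, 123.
HindIII cuts at 2 sites.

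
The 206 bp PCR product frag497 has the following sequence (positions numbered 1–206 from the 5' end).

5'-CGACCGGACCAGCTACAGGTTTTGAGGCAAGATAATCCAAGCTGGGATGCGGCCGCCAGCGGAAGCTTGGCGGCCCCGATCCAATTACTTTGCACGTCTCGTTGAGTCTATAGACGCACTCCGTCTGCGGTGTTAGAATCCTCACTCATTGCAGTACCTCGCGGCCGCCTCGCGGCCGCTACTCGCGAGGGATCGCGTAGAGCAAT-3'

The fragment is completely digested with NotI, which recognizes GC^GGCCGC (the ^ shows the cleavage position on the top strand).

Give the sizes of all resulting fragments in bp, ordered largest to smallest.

112, 50, 33, 11 bp

NotI sites (GCGGCCGC) start at positions 49, 161, 172.
NotI cuts after base 2 of each site, so after positions 50, 162, 173.
Linear molecule, 3 cuts → 4 fragments:
  1–50 → 50 bp
  51–162 → 112 bp
  163–173 → 11 bp
  174–206 → 33 bp
Sorted largest to smallest: 112, 50, 33, 11 bp.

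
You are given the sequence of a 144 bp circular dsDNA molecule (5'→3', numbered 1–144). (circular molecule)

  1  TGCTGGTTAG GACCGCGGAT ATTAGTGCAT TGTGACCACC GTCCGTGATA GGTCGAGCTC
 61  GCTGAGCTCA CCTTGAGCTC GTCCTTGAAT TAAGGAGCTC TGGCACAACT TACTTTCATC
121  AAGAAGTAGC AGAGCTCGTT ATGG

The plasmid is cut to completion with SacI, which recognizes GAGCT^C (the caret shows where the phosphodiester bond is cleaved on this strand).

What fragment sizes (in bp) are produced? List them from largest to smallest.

67, 37, 20, 11, 9 bp

SacI sites (GAGCTC) start at positions 55, 64, 75, 95, 132.
SacI cuts after base 5 of each site (before the last base), so after positions 59, 68, 79, 99, 136.
Circular molecule, 5 cuts → 5 fragments:
  60–68 → 9 bp
  69–79 → 11 bp
  80–99 → 20 bp
  100–136 → 37 bp
  137–144 then 1–59 → 8 + 59 = 67 bp
Sorted largest to smallest: 67, 37, 20, 11, 9 bp.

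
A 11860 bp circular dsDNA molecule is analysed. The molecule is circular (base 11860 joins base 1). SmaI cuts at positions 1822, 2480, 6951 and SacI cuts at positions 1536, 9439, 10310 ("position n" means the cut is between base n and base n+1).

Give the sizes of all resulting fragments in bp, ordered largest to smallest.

4471, 3086, 2488, 871, 658, 286 bp

Combined cut positions (sorted): 1536, 1822, 2480, 6951, 9439, 10310.
Circular molecule, 6 cuts → 6 fragments:
  1822 − 1536 = 286 bp
  2480 − 1822 = 658 bp
  6951 − 2480 = 4471 bp
  9439 − 6951 = 2488 bp
  10310 − 9439 = 871 bp
  wrap: 11860 − 10310 + 1536 = 3086 bp
Sorted largest to smallest: 4471, 3086, 2488, 871, 658, 286 bp.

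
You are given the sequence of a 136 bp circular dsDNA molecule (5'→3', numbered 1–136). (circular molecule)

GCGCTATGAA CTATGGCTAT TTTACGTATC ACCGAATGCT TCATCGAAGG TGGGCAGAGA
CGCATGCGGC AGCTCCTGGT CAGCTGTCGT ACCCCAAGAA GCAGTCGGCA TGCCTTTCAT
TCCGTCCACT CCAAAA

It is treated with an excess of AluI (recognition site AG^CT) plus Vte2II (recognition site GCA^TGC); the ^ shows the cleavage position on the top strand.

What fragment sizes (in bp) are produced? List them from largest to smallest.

AluI sites (AGCT) start at positions 71, 82.
AluI cuts after base 2 of each site, so after positions 72, 83.
Vte2II sites (GCATGC) start at positions 62, 108.
Vte2II cuts after base 3 of each site, so after positions 64, 110.
Combined cut positions: 64, 72, 83, 110.
Circular molecule, 4 cuts → 4 fragments:
  65–72 → 8 bp
  73–83 → 11 bp
  84–110 → 27 bp
  111–136 then 1–64 → 26 + 64 = 90 bp
Sorted largest to smallest: 90, 27, 11, 8 bp.

90, 27, 11, 8 bp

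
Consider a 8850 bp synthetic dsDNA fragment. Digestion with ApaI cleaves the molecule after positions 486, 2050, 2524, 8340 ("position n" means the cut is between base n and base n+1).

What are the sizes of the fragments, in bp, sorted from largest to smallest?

Linear molecule, 4 cuts → 5 fragments:
  486 − 0 = 486 bp
  2050 − 486 = 1564 bp
  2524 − 2050 = 474 bp
  8340 − 2524 = 5816 bp
  8850 − 8340 = 510 bp
Sorted largest to smallest: 5816, 1564, 510, 486, 474 bp.

5816, 1564, 510, 486, 474 bp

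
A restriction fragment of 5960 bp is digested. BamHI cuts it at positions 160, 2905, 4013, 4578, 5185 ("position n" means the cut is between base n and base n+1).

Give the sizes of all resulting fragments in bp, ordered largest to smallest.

2745, 1108, 775, 607, 565, 160 bp

Linear molecule, 5 cuts → 6 fragments:
  160 − 0 = 160 bp
  2905 − 160 = 2745 bp
  4013 − 2905 = 1108 bp
  4578 − 4013 = 565 bp
  5185 − 4578 = 607 bp
  5960 − 5185 = 775 bp
Sorted largest to smallest: 2745, 1108, 775, 607, 565, 160 bp.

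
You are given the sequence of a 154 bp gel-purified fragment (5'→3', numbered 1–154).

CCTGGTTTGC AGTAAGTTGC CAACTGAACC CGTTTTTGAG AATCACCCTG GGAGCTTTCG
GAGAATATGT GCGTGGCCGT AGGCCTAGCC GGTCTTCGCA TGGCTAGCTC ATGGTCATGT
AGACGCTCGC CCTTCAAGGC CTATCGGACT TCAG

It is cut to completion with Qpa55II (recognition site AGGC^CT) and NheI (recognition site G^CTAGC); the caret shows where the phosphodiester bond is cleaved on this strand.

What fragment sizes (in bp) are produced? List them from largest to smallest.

84, 37, 19, 14 bp

Qpa55II sites (AGGCCT) start at positions 81, 137.
Qpa55II cuts after base 4 of each site, so after positions 84, 140.
The NheI site (GCTAGC) starts at position 103.
NheI cuts after the first base of each site, so after position 103.
Combined cut positions: 84, 103, 140.
Linear molecule, 3 cuts → 4 fragments:
  1–84 → 84 bp
  85–103 → 19 bp
  104–140 → 37 bp
  141–154 → 14 bp
Sorted largest to smallest: 84, 37, 19, 14 bp.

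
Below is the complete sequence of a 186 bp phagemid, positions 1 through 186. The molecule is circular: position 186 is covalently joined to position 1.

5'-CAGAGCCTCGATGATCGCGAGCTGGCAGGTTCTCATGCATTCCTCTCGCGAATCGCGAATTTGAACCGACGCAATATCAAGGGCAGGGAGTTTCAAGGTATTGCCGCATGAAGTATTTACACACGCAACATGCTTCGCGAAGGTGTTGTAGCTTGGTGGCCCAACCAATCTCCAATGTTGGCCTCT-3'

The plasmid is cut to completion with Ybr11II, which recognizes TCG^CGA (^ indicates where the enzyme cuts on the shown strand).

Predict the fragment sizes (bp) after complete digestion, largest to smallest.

82, 66, 31, 7 bp

Ybr11II sites (TCGCGA) start at positions 15, 46, 53, 135.
Ybr11II cuts after base 3 of each site, so after positions 17, 48, 55, 137.
Circular molecule, 4 cuts → 4 fragments:
  18–48 → 31 bp
  49–55 → 7 bp
  56–137 → 82 bp
  138–186 then 1–17 → 49 + 17 = 66 bp
Sorted largest to smallest: 82, 66, 31, 7 bp.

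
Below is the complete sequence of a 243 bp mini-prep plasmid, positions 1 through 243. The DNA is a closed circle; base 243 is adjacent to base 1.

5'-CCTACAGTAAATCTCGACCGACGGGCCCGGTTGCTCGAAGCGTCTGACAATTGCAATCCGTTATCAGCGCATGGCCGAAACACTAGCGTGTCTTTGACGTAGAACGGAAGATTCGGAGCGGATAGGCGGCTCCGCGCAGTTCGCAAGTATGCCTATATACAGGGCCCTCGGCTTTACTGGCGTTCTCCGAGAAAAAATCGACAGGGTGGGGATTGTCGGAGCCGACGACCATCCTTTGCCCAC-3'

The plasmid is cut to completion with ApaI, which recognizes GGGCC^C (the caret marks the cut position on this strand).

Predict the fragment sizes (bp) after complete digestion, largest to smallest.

ApaI sites (GGGCCC) start at positions 23, 162.
ApaI cuts after base 5 of each site (before the last base), so after positions 27, 166.
Circular molecule, 2 cuts → 2 fragments:
  28–166 → 139 bp
  167–243 then 1–27 → 77 + 27 = 104 bp
Sorted largest to smallest: 139, 104 bp.

139, 104 bp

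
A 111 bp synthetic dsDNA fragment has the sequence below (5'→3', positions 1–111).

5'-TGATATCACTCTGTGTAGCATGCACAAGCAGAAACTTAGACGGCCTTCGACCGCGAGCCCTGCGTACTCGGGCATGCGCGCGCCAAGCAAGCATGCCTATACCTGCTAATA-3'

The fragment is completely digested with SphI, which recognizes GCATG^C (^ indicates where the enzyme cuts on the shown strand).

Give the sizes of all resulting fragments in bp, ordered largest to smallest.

SphI sites (GCATGC) start at positions 18, 72, 91.
SphI cuts after base 5 of each site (before the last base), so after positions 22, 76, 95.
Linear molecule, 3 cuts → 4 fragments:
  1–22 → 22 bp
  23–76 → 54 bp
  77–95 → 19 bp
  96–111 → 16 bp
Sorted largest to smallest: 54, 22, 19, 16 bp.

54, 22, 19, 16 bp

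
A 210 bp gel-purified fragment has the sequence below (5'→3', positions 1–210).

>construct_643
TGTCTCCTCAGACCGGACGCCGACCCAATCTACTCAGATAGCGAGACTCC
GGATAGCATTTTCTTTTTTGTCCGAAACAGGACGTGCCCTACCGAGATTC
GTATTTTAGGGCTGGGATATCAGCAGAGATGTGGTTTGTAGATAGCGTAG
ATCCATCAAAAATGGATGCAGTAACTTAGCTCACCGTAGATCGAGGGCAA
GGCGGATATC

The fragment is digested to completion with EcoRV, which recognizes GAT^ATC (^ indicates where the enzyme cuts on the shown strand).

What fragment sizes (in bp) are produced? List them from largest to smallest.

118, 89, 3 bp

EcoRV sites (GATATC) start at positions 116, 205.
EcoRV cuts after base 3 of each site, so after positions 118, 207.
Linear molecule, 2 cuts → 3 fragments:
  1–118 → 118 bp
  119–207 → 89 bp
  208–210 → 3 bp
Sorted largest to smallest: 118, 89, 3 bp.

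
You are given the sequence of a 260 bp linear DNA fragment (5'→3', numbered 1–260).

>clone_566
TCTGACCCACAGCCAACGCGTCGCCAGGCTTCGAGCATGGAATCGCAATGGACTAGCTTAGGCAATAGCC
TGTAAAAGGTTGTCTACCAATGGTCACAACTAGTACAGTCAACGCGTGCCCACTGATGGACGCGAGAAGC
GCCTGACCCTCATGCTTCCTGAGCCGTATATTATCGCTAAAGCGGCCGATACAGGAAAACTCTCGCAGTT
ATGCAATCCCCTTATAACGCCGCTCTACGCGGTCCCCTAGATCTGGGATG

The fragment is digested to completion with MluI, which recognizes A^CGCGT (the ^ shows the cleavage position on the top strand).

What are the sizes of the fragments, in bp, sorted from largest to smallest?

MluI sites (ACGCGT) start at positions 16, 112.
MluI cuts after the first base of each site, so after positions 16, 112.
Linear molecule, 2 cuts → 3 fragments:
  1–16 → 16 bp
  17–112 → 96 bp
  113–260 → 148 bp
Sorted largest to smallest: 148, 96, 16 bp.

148, 96, 16 bp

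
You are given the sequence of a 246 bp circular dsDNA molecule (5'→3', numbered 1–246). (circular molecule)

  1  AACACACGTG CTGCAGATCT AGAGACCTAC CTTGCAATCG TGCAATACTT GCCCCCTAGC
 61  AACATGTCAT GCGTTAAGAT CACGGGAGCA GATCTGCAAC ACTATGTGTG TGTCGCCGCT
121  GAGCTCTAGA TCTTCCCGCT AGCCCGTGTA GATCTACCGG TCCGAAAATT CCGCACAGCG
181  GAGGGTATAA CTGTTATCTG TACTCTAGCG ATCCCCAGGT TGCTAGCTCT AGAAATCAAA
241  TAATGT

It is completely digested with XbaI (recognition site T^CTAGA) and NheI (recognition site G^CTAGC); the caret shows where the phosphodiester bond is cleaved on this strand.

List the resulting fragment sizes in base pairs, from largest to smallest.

XbaI sites (TCTAGA) start at positions 18, 125, 228.
XbaI cuts after the first base of each site, so after positions 18, 125, 228.
NheI sites (GCTAGC) start at positions 138, 222.
NheI cuts after the first base of each site, so after positions 138, 222.
Combined cut positions: 18, 125, 138, 222, 228.
Circular molecule, 5 cuts → 5 fragments:
  19–125 → 107 bp
  126–138 → 13 bp
  139–222 → 84 bp
  223–228 → 6 bp
  229–246 then 1–18 → 18 + 18 = 36 bp
Sorted largest to smallest: 107, 84, 36, 13, 6 bp.

107, 84, 36, 13, 6 bp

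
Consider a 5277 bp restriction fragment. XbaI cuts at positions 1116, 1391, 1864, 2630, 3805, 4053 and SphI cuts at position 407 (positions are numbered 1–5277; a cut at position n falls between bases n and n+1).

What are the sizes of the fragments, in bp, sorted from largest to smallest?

Combined cut positions (sorted): 407, 1116, 1391, 1864, 2630, 3805, 4053.
Linear molecule, 7 cuts → 8 fragments:
  407 − 0 = 407 bp
  1116 − 407 = 709 bp
  1391 − 1116 = 275 bp
  1864 − 1391 = 473 bp
  2630 − 1864 = 766 bp
  3805 − 2630 = 1175 bp
  4053 − 3805 = 248 bp
  5277 − 4053 = 1224 bp
Sorted largest to smallest: 1224, 1175, 766, 709, 473, 407, 275, 248 bp.

1224, 1175, 766, 709, 473, 407, 275, 248 bp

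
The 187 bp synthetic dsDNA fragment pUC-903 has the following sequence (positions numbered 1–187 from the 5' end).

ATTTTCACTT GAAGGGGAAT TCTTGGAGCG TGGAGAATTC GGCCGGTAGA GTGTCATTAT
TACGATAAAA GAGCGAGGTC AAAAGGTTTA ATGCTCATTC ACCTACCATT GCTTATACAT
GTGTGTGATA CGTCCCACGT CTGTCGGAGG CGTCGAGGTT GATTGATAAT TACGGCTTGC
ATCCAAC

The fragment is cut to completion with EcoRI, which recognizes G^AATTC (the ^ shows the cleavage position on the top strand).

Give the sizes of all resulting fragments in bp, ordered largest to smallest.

EcoRI sites (GAATTC) start at positions 17, 35.
EcoRI cuts after the first base of each site, so after positions 17, 35.
Linear molecule, 2 cuts → 3 fragments:
  1–17 → 17 bp
  18–35 → 18 bp
  36–187 → 152 bp
Sorted largest to smallest: 152, 18, 17 bp.

152, 18, 17 bp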